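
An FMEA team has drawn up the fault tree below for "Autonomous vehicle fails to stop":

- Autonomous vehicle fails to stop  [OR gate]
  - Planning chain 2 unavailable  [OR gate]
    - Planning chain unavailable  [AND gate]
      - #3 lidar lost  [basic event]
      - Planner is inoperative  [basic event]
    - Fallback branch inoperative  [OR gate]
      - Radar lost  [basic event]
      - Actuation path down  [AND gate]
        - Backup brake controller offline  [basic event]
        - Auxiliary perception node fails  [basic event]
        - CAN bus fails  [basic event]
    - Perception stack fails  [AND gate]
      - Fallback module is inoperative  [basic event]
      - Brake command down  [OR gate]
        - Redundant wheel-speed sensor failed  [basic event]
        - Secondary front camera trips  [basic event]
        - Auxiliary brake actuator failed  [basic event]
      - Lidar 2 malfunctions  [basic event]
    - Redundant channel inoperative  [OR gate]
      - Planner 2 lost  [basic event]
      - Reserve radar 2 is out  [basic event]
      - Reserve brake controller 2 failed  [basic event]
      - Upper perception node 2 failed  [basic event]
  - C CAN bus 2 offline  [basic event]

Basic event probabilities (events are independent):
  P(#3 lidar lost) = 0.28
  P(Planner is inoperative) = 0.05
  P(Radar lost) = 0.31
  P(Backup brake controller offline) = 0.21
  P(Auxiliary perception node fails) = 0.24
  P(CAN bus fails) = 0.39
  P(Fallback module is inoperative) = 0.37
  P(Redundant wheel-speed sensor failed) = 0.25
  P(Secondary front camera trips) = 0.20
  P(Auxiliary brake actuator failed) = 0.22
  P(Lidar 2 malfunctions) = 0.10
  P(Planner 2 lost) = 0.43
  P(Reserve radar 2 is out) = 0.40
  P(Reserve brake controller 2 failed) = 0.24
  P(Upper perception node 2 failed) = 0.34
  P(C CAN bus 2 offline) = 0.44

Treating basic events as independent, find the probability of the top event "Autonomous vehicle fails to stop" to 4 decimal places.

P(Planning chain unavailable) [AND] = 0.28 × 0.05 = 0.014000
P(Actuation path down) [AND] = 0.21 × 0.24 × 0.39 = 0.019656
P(Fallback branch inoperative) [OR] = 1 − (1−0.31) × (1−0.019656) = 0.323563
P(Brake command down) [OR] = 1 − (1−0.25) × (1−0.20) × (1−0.22) = 0.532000
P(Perception stack fails) [AND] = 0.37 × 0.532000 × 0.10 = 0.019684
P(Redundant channel inoperative) [OR] = 1 − (1−0.43) × (1−0.40) × (1−0.24) × (1−0.34) = 0.828453
P(Planning chain 2 unavailable) [OR] = 1 − (1−0.014000) × (1−0.323563) × (1−0.019684) × (1−0.828453) = 0.887836
P(Autonomous vehicle fails to stop) [OR] = 1 − (1−0.887836) × (1−0.44) = 0.937188
Rounded to 4 decimal places: P(Autonomous vehicle fails to stop) ≈ 0.9372.

0.9372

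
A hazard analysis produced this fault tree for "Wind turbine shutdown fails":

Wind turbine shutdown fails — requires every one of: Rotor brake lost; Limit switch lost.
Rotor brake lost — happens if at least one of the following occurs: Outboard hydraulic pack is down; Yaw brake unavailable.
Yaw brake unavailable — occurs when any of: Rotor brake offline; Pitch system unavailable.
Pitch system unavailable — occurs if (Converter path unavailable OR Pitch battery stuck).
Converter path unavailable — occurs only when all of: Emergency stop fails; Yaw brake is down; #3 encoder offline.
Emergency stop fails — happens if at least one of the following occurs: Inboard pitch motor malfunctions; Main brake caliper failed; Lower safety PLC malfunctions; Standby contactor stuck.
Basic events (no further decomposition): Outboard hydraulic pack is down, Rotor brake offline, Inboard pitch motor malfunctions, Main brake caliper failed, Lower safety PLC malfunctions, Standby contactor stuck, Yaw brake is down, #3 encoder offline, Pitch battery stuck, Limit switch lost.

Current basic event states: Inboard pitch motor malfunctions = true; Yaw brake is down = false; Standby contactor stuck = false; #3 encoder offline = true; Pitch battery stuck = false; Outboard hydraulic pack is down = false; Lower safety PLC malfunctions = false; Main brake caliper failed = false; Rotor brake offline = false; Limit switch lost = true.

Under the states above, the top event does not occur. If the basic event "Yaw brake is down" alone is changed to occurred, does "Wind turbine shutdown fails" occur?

Yes

Counterfactual: set "Yaw brake is down" to occurred.
Emergency stop fails [OR]: Inboard pitch motor malfunctions=occurs, Main brake caliper failed=not, Lower safety PLC malfunctions=not, Standby contactor stuck=not → at least one input occurs → occurs.
Converter path unavailable [AND]: Emergency stop fails=occurs, Yaw brake is down=occurs, #3 encoder offline=occurs → all inputs occur → occurs.
Pitch system unavailable [OR]: Converter path unavailable=occurs, Pitch battery stuck=not → at least one input occurs → occurs.
Yaw brake unavailable [OR]: Rotor brake offline=not, Pitch system unavailable=occurs → at least one input occurs → occurs.
Rotor brake lost [OR]: Outboard hydraulic pack is down=not, Yaw brake unavailable=occurs → at least one input occurs → occurs.
Wind turbine shutdown fails [AND]: Rotor brake lost=occurs, Limit switch lost=occurs → all inputs occur → occurs.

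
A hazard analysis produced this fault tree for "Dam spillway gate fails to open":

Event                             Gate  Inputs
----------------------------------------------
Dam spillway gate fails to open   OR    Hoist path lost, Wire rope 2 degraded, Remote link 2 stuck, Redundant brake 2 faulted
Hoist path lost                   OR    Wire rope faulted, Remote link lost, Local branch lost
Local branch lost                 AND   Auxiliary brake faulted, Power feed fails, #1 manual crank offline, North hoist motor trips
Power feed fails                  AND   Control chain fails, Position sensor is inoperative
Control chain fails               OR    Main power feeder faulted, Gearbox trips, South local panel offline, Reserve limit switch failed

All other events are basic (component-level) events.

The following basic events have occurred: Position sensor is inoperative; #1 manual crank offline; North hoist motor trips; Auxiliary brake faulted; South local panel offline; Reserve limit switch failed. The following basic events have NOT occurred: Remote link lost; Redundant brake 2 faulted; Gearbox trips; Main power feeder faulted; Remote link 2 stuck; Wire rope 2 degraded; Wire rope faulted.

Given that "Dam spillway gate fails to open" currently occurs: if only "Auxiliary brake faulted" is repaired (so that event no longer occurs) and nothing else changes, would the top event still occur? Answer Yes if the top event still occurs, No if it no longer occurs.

No

Counterfactual: set "Auxiliary brake faulted" to not occurred.
Control chain fails [OR]: Main power feeder faulted=not, Gearbox trips=not, South local panel offline=occurs, Reserve limit switch failed=occurs → at least one input occurs → occurs.
Power feed fails [AND]: Control chain fails=occurs, Position sensor is inoperative=occurs → all inputs occur → occurs.
Local branch lost [AND]: Auxiliary brake faulted=not, Power feed fails=occurs, #1 manual crank offline=occurs, North hoist motor trips=occurs → not all inputs occur → does not occur.
Hoist path lost [OR]: Wire rope faulted=not, Remote link lost=not, Local branch lost=not → no input occurs → does not occur.
Dam spillway gate fails to open [OR]: Hoist path lost=not, Wire rope 2 degraded=not, Remote link 2 stuck=not, Redundant brake 2 faulted=not → no input occurs → does not occur.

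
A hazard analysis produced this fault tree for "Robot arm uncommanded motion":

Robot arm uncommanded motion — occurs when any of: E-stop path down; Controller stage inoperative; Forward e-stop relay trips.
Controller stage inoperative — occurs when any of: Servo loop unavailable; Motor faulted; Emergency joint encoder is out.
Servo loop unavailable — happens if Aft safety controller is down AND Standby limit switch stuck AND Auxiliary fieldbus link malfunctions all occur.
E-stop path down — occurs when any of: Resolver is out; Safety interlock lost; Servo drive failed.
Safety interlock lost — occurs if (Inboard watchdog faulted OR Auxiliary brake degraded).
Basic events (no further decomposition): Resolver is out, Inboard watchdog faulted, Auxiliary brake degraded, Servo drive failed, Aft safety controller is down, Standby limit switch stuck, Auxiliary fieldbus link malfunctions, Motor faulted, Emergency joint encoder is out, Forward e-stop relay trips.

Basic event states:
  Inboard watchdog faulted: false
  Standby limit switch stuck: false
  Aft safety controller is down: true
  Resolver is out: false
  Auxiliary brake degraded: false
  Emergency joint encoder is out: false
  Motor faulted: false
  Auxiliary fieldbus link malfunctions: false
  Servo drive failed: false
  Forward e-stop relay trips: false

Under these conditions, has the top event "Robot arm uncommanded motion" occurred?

Safety interlock lost [OR]: Inboard watchdog faulted=not, Auxiliary brake degraded=not → no input occurs → does not occur.
E-stop path down [OR]: Resolver is out=not, Safety interlock lost=not, Servo drive failed=not → no input occurs → does not occur.
Servo loop unavailable [AND]: Aft safety controller is down=occurs, Standby limit switch stuck=not, Auxiliary fieldbus link malfunctions=not → not all inputs occur → does not occur.
Controller stage inoperative [OR]: Servo loop unavailable=not, Motor faulted=not, Emergency joint encoder is out=not → no input occurs → does not occur.
Robot arm uncommanded motion [OR]: E-stop path down=not, Controller stage inoperative=not, Forward e-stop relay trips=not → no input occurs → does not occur.

No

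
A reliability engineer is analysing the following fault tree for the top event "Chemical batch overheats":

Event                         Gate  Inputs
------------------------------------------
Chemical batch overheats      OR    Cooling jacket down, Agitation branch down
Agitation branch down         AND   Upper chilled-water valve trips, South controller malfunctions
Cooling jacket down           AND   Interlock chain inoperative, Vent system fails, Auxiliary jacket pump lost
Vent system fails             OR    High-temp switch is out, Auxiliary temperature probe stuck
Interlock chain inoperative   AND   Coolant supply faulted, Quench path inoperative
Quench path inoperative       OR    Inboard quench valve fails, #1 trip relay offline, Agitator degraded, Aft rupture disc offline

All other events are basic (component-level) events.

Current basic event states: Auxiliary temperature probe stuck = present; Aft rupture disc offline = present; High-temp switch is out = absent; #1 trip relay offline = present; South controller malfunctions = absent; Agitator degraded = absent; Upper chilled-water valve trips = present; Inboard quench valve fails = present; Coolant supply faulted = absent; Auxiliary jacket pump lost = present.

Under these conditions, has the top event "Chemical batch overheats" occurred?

No

Quench path inoperative [OR]: Inboard quench valve fails=occurs, #1 trip relay offline=occurs, Agitator degraded=not, Aft rupture disc offline=occurs → at least one input occurs → occurs.
Interlock chain inoperative [AND]: Coolant supply faulted=not, Quench path inoperative=occurs → not all inputs occur → does not occur.
Vent system fails [OR]: High-temp switch is out=not, Auxiliary temperature probe stuck=occurs → at least one input occurs → occurs.
Cooling jacket down [AND]: Interlock chain inoperative=not, Vent system fails=occurs, Auxiliary jacket pump lost=occurs → not all inputs occur → does not occur.
Agitation branch down [AND]: Upper chilled-water valve trips=occurs, South controller malfunctions=not → not all inputs occur → does not occur.
Chemical batch overheats [OR]: Cooling jacket down=not, Agitation branch down=not → no input occurs → does not occur.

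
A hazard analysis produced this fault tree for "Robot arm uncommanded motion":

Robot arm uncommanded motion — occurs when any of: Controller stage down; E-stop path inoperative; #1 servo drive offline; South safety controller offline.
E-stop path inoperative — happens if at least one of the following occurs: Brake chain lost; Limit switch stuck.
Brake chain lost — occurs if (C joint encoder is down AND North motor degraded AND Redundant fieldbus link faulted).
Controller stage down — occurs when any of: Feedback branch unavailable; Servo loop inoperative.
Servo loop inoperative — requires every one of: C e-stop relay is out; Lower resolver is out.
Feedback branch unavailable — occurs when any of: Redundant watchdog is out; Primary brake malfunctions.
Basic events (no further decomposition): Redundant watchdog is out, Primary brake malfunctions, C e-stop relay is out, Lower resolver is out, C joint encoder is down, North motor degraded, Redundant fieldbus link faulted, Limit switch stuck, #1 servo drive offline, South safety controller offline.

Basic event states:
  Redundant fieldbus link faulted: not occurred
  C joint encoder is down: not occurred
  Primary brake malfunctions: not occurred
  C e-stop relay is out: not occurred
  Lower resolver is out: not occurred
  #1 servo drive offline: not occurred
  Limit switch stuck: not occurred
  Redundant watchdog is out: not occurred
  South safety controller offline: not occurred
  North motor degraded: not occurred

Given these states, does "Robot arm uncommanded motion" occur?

Feedback branch unavailable [OR]: Redundant watchdog is out=not, Primary brake malfunctions=not → no input occurs → does not occur.
Servo loop inoperative [AND]: C e-stop relay is out=not, Lower resolver is out=not → not all inputs occur → does not occur.
Controller stage down [OR]: Feedback branch unavailable=not, Servo loop inoperative=not → no input occurs → does not occur.
Brake chain lost [AND]: C joint encoder is down=not, North motor degraded=not, Redundant fieldbus link faulted=not → not all inputs occur → does not occur.
E-stop path inoperative [OR]: Brake chain lost=not, Limit switch stuck=not → no input occurs → does not occur.
Robot arm uncommanded motion [OR]: Controller stage down=not, E-stop path inoperative=not, #1 servo drive offline=not, South safety controller offline=not → no input occurs → does not occur.

No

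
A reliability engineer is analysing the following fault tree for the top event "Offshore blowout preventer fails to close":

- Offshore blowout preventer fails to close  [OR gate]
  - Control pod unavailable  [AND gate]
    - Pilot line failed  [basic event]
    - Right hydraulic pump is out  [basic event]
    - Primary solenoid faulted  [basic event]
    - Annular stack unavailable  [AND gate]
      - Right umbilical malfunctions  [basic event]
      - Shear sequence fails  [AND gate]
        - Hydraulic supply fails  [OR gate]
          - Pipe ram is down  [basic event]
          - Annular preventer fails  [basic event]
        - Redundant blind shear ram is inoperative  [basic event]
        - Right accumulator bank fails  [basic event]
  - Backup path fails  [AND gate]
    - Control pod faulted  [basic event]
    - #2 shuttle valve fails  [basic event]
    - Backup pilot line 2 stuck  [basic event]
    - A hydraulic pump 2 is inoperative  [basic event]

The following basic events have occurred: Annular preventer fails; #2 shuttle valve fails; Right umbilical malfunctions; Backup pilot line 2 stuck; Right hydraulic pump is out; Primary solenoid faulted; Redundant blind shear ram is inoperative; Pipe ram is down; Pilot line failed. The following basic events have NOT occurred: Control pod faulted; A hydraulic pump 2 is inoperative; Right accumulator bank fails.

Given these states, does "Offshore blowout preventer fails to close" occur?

Hydraulic supply fails [OR]: Pipe ram is down=occurs, Annular preventer fails=occurs → at least one input occurs → occurs.
Shear sequence fails [AND]: Hydraulic supply fails=occurs, Redundant blind shear ram is inoperative=occurs, Right accumulator bank fails=not → not all inputs occur → does not occur.
Annular stack unavailable [AND]: Right umbilical malfunctions=occurs, Shear sequence fails=not → not all inputs occur → does not occur.
Control pod unavailable [AND]: Pilot line failed=occurs, Right hydraulic pump is out=occurs, Primary solenoid faulted=occurs, Annular stack unavailable=not → not all inputs occur → does not occur.
Backup path fails [AND]: Control pod faulted=not, #2 shuttle valve fails=occurs, Backup pilot line 2 stuck=occurs, A hydraulic pump 2 is inoperative=not → not all inputs occur → does not occur.
Offshore blowout preventer fails to close [OR]: Control pod unavailable=not, Backup path fails=not → no input occurs → does not occur.

No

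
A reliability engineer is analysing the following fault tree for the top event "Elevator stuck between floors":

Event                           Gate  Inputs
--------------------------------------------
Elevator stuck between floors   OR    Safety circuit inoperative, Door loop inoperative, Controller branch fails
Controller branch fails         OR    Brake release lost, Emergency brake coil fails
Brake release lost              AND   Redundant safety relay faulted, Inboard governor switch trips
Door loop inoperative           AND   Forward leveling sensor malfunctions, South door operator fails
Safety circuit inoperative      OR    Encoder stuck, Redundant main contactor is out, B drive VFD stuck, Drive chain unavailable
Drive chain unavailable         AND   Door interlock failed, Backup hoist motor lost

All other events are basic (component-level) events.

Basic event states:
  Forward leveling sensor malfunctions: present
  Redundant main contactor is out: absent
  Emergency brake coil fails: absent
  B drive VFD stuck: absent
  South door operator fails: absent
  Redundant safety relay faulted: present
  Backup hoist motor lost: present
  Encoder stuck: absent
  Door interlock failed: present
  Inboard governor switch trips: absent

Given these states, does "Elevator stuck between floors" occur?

Drive chain unavailable [AND]: Door interlock failed=occurs, Backup hoist motor lost=occurs → all inputs occur → occurs.
Safety circuit inoperative [OR]: Encoder stuck=not, Redundant main contactor is out=not, B drive VFD stuck=not, Drive chain unavailable=occurs → at least one input occurs → occurs.
Door loop inoperative [AND]: Forward leveling sensor malfunctions=occurs, South door operator fails=not → not all inputs occur → does not occur.
Brake release lost [AND]: Redundant safety relay faulted=occurs, Inboard governor switch trips=not → not all inputs occur → does not occur.
Controller branch fails [OR]: Brake release lost=not, Emergency brake coil fails=not → no input occurs → does not occur.
Elevator stuck between floors [OR]: Safety circuit inoperative=occurs, Door loop inoperative=not, Controller branch fails=not → at least one input occurs → occurs.

Yes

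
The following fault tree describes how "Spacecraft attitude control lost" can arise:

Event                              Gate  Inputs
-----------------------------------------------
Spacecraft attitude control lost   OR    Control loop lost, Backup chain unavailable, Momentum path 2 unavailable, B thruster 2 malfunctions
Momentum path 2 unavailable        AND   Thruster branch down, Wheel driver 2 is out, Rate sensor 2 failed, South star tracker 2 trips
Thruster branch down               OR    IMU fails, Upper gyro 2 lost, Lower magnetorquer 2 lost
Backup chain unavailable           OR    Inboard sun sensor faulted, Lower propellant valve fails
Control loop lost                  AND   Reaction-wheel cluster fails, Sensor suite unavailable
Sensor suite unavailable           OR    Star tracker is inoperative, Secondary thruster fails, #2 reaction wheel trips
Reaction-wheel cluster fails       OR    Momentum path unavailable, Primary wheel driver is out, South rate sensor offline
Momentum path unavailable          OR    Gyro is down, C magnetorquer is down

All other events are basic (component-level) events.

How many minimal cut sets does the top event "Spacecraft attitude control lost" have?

Momentum path unavailable [OR]: union of children's cut sets → 2 cut set(s).
Reaction-wheel cluster fails [OR]: union of children's cut sets → 4 cut set(s).
Sensor suite unavailable [OR]: union of children's cut sets → 3 cut set(s).
Control loop lost [AND]: one cut set from each child combined → 4 × 3 = 12 cut set(s).
Backup chain unavailable [OR]: union of children's cut sets → 2 cut set(s).
Thruster branch down [OR]: union of children's cut sets → 3 cut set(s).
Momentum path 2 unavailable [AND]: one cut set from each child combined → 3 × 1 × 1 × 1 = 3 cut set(s).
Spacecraft attitude control lost [OR]: union of children's cut sets → 18 cut set(s).

18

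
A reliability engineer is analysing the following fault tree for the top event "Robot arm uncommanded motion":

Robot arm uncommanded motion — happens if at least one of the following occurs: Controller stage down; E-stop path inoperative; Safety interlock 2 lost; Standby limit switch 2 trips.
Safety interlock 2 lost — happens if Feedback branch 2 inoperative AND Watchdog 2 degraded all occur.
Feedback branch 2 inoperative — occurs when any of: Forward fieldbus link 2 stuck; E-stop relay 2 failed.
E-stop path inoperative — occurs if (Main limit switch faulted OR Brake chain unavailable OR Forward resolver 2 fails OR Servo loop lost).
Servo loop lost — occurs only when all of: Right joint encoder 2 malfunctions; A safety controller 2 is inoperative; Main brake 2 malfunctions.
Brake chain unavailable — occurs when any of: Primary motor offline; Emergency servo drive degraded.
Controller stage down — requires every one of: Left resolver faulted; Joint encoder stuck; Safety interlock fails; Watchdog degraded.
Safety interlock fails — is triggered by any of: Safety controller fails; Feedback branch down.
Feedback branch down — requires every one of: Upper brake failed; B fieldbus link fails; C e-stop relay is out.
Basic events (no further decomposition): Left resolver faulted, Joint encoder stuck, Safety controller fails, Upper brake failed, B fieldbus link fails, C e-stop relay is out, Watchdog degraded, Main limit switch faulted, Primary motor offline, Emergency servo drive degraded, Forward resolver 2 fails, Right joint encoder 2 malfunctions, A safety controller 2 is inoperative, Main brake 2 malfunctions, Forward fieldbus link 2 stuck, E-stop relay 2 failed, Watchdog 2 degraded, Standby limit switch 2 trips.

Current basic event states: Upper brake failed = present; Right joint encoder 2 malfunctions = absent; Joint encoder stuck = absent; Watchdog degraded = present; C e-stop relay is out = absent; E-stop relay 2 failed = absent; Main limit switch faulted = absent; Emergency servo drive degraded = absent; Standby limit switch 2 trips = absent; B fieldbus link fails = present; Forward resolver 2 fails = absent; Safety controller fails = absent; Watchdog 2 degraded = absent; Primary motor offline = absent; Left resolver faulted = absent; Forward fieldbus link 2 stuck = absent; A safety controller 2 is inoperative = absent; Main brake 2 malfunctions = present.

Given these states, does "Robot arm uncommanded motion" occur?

No

Feedback branch down [AND]: Upper brake failed=occurs, B fieldbus link fails=occurs, C e-stop relay is out=not → not all inputs occur → does not occur.
Safety interlock fails [OR]: Safety controller fails=not, Feedback branch down=not → no input occurs → does not occur.
Controller stage down [AND]: Left resolver faulted=not, Joint encoder stuck=not, Safety interlock fails=not, Watchdog degraded=occurs → not all inputs occur → does not occur.
Brake chain unavailable [OR]: Primary motor offline=not, Emergency servo drive degraded=not → no input occurs → does not occur.
Servo loop lost [AND]: Right joint encoder 2 malfunctions=not, A safety controller 2 is inoperative=not, Main brake 2 malfunctions=occurs → not all inputs occur → does not occur.
E-stop path inoperative [OR]: Main limit switch faulted=not, Brake chain unavailable=not, Forward resolver 2 fails=not, Servo loop lost=not → no input occurs → does not occur.
Feedback branch 2 inoperative [OR]: Forward fieldbus link 2 stuck=not, E-stop relay 2 failed=not → no input occurs → does not occur.
Safety interlock 2 lost [AND]: Feedback branch 2 inoperative=not, Watchdog 2 degraded=not → not all inputs occur → does not occur.
Robot arm uncommanded motion [OR]: Controller stage down=not, E-stop path inoperative=not, Safety interlock 2 lost=not, Standby limit switch 2 trips=not → no input occurs → does not occur.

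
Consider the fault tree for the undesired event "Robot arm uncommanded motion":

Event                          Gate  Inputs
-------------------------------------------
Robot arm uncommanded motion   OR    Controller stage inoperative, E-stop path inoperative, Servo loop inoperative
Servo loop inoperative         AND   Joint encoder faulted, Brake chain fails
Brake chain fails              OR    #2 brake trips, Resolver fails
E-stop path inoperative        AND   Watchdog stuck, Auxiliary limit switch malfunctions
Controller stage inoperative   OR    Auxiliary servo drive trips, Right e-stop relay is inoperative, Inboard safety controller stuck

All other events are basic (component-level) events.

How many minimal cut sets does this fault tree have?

Controller stage inoperative [OR]: union of children's cut sets → 3 cut set(s).
E-stop path inoperative [AND]: one cut set from each child combined → 1 × 1 = 1 cut set(s).
Brake chain fails [OR]: union of children's cut sets → 2 cut set(s).
Servo loop inoperative [AND]: one cut set from each child combined → 1 × 2 = 2 cut set(s).
Robot arm uncommanded motion [OR]: union of children's cut sets → 6 cut set(s).
Minimal cut sets: {Auxiliary servo drive trips}; {Right e-stop relay is inoperative}; {Inboard safety controller stuck}; {Auxiliary limit switch malfunctions, Watchdog stuck}; {#2 brake trips, Joint encoder faulted}; {Joint encoder faulted, Resolver fails}.

6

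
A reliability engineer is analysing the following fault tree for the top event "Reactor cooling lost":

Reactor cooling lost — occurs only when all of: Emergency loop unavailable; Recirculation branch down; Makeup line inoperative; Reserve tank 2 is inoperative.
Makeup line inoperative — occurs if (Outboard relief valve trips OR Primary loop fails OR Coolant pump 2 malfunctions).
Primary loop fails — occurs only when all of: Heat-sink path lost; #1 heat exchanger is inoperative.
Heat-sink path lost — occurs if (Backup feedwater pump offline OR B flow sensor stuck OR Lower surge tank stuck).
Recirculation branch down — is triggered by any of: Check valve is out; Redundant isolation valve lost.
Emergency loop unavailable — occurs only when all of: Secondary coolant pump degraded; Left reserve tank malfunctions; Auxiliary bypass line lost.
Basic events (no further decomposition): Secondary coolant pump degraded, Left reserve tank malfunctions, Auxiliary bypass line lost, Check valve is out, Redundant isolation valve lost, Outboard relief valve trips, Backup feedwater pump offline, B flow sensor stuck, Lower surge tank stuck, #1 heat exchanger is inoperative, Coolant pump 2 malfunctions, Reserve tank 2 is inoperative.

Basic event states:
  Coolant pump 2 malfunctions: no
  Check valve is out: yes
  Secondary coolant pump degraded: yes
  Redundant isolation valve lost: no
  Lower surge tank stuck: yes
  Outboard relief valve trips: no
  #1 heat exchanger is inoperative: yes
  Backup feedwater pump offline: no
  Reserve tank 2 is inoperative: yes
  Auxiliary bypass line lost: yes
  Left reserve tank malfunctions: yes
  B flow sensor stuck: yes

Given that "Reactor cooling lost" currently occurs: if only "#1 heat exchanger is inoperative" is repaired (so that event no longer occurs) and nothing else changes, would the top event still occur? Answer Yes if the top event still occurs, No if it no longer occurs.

Counterfactual: set "#1 heat exchanger is inoperative" to not occurred.
Emergency loop unavailable [AND]: Secondary coolant pump degraded=occurs, Left reserve tank malfunctions=occurs, Auxiliary bypass line lost=occurs → all inputs occur → occurs.
Recirculation branch down [OR]: Check valve is out=occurs, Redundant isolation valve lost=not → at least one input occurs → occurs.
Heat-sink path lost [OR]: Backup feedwater pump offline=not, B flow sensor stuck=occurs, Lower surge tank stuck=occurs → at least one input occurs → occurs.
Primary loop fails [AND]: Heat-sink path lost=occurs, #1 heat exchanger is inoperative=not → not all inputs occur → does not occur.
Makeup line inoperative [OR]: Outboard relief valve trips=not, Primary loop fails=not, Coolant pump 2 malfunctions=not → no input occurs → does not occur.
Reactor cooling lost [AND]: Emergency loop unavailable=occurs, Recirculation branch down=occurs, Makeup line inoperative=not, Reserve tank 2 is inoperative=occurs → not all inputs occur → does not occur.

No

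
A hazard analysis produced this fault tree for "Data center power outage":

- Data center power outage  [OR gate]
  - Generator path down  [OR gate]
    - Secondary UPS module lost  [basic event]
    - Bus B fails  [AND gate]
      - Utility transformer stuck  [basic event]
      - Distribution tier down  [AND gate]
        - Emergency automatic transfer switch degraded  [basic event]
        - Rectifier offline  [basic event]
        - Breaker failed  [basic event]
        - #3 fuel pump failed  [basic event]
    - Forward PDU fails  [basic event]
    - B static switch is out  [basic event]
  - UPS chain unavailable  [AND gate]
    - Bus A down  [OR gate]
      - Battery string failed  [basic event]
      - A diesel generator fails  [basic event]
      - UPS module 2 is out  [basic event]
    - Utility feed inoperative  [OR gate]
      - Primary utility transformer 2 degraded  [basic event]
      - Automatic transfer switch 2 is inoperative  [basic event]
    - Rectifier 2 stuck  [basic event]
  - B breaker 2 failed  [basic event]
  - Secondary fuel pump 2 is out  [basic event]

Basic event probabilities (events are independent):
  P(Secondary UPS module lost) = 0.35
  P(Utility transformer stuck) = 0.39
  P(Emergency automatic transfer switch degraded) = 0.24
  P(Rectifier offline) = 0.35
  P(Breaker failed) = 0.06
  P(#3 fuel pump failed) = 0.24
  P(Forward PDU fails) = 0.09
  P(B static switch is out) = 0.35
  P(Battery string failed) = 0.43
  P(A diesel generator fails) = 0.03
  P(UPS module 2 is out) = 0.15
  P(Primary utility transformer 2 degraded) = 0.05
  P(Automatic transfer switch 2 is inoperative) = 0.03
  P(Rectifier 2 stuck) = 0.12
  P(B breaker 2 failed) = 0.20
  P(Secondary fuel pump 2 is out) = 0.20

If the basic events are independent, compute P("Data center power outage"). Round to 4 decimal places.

0.7553

P(Distribution tier down) [AND] = 0.24 × 0.35 × 0.06 × 0.24 = 0.001210
P(Bus B fails) [AND] = 0.39 × 0.001210 = 0.000472
P(Generator path down) [OR] = 1 − (1−0.35) × (1−0.000472) × (1−0.09) × (1−0.35) = 0.615706
P(Bus A down) [OR] = 1 − (1−0.43) × (1−0.03) × (1−0.15) = 0.530035
P(Utility feed inoperative) [OR] = 1 − (1−0.05) × (1−0.03) = 0.078500
P(UPS chain unavailable) [AND] = 0.530035 × 0.078500 × 0.12 = 0.004993
P(Data center power outage) [OR] = 1 − (1−0.615706) × (1−0.004993) × (1−0.20) × (1−0.20) = 0.755280
Rounded to 4 decimal places: P(Data center power outage) ≈ 0.7553.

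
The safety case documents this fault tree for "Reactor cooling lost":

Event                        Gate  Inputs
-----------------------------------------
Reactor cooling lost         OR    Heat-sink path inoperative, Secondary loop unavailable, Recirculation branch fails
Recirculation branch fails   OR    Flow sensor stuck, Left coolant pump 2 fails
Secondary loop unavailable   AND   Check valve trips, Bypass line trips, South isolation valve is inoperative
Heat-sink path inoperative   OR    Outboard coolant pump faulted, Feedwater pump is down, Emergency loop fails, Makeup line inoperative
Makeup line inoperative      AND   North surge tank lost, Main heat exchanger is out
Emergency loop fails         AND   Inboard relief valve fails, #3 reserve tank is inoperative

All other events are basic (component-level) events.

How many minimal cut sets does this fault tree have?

7

Emergency loop fails [AND]: one cut set from each child combined → 1 × 1 = 1 cut set(s).
Makeup line inoperative [AND]: one cut set from each child combined → 1 × 1 = 1 cut set(s).
Heat-sink path inoperative [OR]: union of children's cut sets → 4 cut set(s).
Secondary loop unavailable [AND]: one cut set from each child combined → 1 × 1 × 1 = 1 cut set(s).
Recirculation branch fails [OR]: union of children's cut sets → 2 cut set(s).
Reactor cooling lost [OR]: union of children's cut sets → 7 cut set(s).
Minimal cut sets: {Outboard coolant pump faulted}; {Feedwater pump is down}; {#3 reserve tank is inoperative, Inboard relief valve fails}; {Main heat exchanger is out, North surge tank lost}; {Bypass line trips, Check valve trips, South isolation valve is inoperative}; {Flow sensor stuck}; {Left coolant pump 2 fails}.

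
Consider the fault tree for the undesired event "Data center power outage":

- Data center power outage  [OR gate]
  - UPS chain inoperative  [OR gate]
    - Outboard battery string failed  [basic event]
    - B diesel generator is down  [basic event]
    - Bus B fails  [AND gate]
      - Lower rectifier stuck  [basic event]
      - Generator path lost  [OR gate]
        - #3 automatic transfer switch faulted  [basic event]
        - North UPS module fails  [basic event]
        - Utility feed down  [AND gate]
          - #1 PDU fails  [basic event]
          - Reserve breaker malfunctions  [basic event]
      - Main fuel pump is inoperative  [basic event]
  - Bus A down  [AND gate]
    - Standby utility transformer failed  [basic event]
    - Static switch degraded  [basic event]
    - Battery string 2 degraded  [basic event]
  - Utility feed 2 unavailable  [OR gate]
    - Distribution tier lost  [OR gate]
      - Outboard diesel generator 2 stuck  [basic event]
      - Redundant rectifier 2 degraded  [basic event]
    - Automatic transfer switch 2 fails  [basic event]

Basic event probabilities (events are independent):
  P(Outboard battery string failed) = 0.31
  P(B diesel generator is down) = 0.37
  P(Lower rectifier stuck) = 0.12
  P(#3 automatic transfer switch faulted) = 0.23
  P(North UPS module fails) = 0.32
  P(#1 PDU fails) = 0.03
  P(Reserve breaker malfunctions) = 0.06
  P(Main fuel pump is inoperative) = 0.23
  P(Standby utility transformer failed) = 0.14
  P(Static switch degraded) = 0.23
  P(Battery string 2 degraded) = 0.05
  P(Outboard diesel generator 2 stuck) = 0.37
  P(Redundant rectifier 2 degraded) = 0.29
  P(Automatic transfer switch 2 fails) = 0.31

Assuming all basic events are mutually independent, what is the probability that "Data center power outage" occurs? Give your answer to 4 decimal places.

0.8678

P(Utility feed down) [AND] = 0.03 × 0.06 = 0.001800
P(Generator path lost) [OR] = 1 − (1−0.23) × (1−0.32) × (1−0.001800) = 0.477342
P(Bus B fails) [AND] = 0.12 × 0.477342 × 0.23 = 0.013175
P(UPS chain inoperative) [OR] = 1 − (1−0.31) × (1−0.37) × (1−0.013175) = 0.571027
P(Bus A down) [AND] = 0.14 × 0.23 × 0.05 = 0.001610
P(Distribution tier lost) [OR] = 1 − (1−0.37) × (1−0.29) = 0.552700
P(Utility feed 2 unavailable) [OR] = 1 − (1−0.552700) × (1−0.31) = 0.691363
P(Data center power outage) [OR] = 1 − (1−0.571027) × (1−0.001610) × (1−0.691363) = 0.867816
Rounded to 4 decimal places: P(Data center power outage) ≈ 0.8678.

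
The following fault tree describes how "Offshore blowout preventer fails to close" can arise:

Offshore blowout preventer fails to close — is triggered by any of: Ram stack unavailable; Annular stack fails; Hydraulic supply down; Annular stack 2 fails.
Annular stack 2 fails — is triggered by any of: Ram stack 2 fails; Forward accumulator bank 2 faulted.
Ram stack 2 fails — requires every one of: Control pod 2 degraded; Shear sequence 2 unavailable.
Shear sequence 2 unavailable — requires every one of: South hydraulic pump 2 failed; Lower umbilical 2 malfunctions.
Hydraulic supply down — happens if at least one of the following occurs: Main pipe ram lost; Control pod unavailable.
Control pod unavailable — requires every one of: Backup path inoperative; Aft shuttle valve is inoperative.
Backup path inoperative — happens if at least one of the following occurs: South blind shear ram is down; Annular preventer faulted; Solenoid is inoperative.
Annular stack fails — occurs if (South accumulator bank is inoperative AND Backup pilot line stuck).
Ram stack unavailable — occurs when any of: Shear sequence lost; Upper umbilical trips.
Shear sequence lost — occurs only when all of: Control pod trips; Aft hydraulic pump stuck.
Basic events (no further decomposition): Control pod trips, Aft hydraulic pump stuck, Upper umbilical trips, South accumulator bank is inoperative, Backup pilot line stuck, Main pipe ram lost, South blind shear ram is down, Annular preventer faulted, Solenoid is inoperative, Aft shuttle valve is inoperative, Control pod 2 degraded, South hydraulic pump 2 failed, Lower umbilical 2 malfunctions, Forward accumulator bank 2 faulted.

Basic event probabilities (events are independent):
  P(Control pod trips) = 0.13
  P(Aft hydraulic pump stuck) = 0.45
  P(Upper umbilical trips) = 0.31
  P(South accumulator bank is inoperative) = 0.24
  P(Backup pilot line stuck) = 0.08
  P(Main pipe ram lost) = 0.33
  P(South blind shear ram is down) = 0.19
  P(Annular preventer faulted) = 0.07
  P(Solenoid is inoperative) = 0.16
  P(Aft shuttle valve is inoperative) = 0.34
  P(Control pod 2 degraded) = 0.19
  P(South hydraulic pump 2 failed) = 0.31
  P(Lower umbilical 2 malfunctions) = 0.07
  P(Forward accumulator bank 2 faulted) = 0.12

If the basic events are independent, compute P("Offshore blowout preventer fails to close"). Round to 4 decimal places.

0.6726

P(Shear sequence lost) [AND] = 0.13 × 0.45 = 0.058500
P(Ram stack unavailable) [OR] = 1 − (1−0.058500) × (1−0.31) = 0.350365
P(Annular stack fails) [AND] = 0.24 × 0.08 = 0.019200
P(Backup path inoperative) [OR] = 1 − (1−0.19) × (1−0.07) × (1−0.16) = 0.367228
P(Control pod unavailable) [AND] = 0.367228 × 0.34 = 0.124858
P(Hydraulic supply down) [OR] = 1 − (1−0.33) × (1−0.124858) = 0.413655
P(Shear sequence 2 unavailable) [AND] = 0.31 × 0.07 = 0.021700
P(Ram stack 2 fails) [AND] = 0.19 × 0.021700 = 0.004123
P(Annular stack 2 fails) [OR] = 1 − (1−0.004123) × (1−0.12) = 0.123628
P(Offshore blowout preventer fails to close) [OR] = 1 − (1−0.350365) × (1−0.019200) × (1−0.413655) × (1−0.123628) = 0.672590
Rounded to 4 decimal places: P(Offshore blowout preventer fails to close) ≈ 0.6726.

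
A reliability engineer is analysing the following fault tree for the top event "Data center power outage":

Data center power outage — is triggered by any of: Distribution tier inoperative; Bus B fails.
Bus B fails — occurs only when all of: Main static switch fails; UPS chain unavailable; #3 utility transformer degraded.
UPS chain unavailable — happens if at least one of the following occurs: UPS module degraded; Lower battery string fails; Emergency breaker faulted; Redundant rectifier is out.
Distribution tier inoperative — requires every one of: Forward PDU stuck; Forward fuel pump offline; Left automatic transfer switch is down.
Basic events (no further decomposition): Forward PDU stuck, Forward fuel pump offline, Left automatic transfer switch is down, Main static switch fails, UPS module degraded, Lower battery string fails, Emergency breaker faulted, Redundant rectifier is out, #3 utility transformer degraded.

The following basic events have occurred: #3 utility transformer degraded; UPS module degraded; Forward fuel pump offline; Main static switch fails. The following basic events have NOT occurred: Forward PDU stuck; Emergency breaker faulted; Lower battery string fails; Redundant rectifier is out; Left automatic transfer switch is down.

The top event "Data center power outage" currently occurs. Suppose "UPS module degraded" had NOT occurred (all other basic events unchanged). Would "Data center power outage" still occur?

Counterfactual: set "UPS module degraded" to not occurred.
Distribution tier inoperative [AND]: Forward PDU stuck=not, Forward fuel pump offline=occurs, Left automatic transfer switch is down=not → not all inputs occur → does not occur.
UPS chain unavailable [OR]: UPS module degraded=not, Lower battery string fails=not, Emergency breaker faulted=not, Redundant rectifier is out=not → no input occurs → does not occur.
Bus B fails [AND]: Main static switch fails=occurs, UPS chain unavailable=not, #3 utility transformer degraded=occurs → not all inputs occur → does not occur.
Data center power outage [OR]: Distribution tier inoperative=not, Bus B fails=not → no input occurs → does not occur.

No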